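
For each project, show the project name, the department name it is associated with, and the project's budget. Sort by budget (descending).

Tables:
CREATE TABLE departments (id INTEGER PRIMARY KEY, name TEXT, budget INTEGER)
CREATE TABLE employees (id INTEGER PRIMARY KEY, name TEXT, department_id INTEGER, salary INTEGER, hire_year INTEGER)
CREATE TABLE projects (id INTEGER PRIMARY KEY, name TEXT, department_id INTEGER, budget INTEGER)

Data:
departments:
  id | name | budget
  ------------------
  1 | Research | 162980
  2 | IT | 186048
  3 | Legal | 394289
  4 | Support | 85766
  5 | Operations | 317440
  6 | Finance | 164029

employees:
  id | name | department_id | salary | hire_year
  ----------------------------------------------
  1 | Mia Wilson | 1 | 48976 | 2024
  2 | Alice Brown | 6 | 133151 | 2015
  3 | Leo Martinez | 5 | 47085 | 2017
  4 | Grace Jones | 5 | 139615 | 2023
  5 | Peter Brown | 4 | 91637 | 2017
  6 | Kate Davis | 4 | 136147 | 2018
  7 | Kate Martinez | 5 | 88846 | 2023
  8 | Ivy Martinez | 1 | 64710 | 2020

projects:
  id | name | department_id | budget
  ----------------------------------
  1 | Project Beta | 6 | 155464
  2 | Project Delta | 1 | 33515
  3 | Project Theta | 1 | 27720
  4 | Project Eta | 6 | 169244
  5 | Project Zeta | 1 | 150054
SELECT c.name, p.name AS department, c.budget FROM projects c JOIN departments p ON c.department_id = p.id ORDER BY c.budget DESC

Execution result:
name | department | budget
Project Eta | Finance | 169244
Project Beta | Finance | 155464
Project Zeta | Research | 150054
Project Delta | Research | 33515
Project Theta | Research | 27720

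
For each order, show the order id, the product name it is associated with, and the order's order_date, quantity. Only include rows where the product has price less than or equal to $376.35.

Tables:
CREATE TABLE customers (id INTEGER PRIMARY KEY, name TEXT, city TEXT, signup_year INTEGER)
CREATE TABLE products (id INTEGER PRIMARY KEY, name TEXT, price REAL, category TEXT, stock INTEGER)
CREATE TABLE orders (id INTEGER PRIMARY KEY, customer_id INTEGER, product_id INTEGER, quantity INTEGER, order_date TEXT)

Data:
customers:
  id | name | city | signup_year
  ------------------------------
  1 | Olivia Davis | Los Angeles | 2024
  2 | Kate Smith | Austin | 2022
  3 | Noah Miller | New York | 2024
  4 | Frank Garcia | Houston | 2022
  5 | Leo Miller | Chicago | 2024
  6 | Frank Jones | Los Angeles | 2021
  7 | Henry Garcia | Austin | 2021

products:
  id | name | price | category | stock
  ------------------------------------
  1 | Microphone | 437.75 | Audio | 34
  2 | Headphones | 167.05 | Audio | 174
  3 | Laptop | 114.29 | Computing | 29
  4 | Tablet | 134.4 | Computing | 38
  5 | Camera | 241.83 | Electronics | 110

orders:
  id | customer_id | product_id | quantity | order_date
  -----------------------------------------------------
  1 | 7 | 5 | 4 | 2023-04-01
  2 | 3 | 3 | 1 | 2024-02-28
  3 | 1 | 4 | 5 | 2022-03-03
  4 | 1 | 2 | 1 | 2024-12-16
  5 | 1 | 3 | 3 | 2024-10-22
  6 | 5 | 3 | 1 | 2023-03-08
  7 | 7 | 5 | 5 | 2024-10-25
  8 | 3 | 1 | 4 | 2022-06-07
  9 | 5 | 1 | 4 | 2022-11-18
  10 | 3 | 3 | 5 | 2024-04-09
SELECT c.id, p.name AS product, c.order_date, c.quantity FROM orders c JOIN products p ON c.product_id = p.id WHERE p.price <= 376.35

Execution result:
id | product | order_date | quantity
1 | Camera | 2023-04-01 | 4
2 | Laptop | 2024-02-28 | 1
3 | Tablet | 2022-03-03 | 5
4 | Headphones | 2024-12-16 | 1
5 | Laptop | 2024-10-22 | 3
6 | Laptop | 2023-03-08 | 1
7 | Camera | 2024-10-25 | 5
10 | Laptop | 2024-04-09 | 5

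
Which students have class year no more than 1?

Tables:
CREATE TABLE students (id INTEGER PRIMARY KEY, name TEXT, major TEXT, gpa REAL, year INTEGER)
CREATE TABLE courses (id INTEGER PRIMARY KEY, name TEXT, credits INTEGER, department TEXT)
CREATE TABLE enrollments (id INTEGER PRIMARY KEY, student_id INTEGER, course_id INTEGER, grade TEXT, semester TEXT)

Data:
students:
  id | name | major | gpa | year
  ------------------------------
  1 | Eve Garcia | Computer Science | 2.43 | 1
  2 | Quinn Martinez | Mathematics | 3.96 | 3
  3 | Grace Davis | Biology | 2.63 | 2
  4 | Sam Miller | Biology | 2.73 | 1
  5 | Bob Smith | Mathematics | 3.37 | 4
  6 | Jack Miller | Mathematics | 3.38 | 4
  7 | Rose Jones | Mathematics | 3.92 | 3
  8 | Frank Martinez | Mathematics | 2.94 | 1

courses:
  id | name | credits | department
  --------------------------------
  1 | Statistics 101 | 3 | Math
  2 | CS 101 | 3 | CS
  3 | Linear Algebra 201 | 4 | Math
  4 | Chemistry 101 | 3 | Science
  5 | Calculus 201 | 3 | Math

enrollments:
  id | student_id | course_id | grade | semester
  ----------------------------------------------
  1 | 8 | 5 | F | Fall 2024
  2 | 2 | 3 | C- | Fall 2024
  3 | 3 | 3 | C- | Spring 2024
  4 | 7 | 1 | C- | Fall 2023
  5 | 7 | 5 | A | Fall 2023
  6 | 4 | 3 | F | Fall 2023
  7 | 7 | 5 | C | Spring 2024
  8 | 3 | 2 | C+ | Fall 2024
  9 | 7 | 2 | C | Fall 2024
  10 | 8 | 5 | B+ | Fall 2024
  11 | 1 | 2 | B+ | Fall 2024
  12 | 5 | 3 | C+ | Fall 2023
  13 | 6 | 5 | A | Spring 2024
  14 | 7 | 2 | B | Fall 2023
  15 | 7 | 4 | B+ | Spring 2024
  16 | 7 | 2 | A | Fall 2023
SELECT name, year FROM students WHERE year <= 1

Execution result:
name | year
Eve Garcia | 1
Sam Miller | 1
Frank Martinez | 1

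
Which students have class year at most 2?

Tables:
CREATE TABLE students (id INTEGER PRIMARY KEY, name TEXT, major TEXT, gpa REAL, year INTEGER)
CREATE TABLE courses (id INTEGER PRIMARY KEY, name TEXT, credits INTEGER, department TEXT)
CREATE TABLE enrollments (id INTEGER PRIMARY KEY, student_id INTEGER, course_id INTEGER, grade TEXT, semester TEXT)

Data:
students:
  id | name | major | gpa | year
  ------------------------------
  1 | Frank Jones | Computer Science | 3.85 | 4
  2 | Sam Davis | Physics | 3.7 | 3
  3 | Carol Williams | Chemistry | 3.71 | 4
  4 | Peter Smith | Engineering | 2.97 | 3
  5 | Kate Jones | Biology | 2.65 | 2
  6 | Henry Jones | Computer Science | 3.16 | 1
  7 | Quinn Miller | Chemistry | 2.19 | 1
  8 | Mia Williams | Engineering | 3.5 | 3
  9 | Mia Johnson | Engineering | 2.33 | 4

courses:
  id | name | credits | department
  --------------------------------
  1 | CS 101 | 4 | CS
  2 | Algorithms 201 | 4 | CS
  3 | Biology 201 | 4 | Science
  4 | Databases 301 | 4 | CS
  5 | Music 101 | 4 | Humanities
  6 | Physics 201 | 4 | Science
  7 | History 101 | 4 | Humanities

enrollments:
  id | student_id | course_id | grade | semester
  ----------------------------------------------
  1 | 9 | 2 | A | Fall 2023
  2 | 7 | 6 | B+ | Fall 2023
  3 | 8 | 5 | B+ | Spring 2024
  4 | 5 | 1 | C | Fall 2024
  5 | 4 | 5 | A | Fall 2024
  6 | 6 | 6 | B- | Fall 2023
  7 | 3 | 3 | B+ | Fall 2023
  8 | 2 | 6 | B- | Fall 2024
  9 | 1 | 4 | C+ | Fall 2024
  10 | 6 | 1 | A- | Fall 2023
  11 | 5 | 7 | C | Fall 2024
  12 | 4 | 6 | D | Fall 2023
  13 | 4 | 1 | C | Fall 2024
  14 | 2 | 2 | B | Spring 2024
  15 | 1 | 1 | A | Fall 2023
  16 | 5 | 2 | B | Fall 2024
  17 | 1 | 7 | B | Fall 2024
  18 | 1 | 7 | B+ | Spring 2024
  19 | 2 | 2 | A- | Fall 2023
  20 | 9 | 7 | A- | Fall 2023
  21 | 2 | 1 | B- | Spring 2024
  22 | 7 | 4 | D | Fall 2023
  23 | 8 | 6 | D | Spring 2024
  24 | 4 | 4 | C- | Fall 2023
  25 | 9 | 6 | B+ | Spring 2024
SELECT name, year FROM students WHERE year <= 2

Execution result:
name | year
Kate Jones | 2
Henry Jones | 1
Quinn Miller | 1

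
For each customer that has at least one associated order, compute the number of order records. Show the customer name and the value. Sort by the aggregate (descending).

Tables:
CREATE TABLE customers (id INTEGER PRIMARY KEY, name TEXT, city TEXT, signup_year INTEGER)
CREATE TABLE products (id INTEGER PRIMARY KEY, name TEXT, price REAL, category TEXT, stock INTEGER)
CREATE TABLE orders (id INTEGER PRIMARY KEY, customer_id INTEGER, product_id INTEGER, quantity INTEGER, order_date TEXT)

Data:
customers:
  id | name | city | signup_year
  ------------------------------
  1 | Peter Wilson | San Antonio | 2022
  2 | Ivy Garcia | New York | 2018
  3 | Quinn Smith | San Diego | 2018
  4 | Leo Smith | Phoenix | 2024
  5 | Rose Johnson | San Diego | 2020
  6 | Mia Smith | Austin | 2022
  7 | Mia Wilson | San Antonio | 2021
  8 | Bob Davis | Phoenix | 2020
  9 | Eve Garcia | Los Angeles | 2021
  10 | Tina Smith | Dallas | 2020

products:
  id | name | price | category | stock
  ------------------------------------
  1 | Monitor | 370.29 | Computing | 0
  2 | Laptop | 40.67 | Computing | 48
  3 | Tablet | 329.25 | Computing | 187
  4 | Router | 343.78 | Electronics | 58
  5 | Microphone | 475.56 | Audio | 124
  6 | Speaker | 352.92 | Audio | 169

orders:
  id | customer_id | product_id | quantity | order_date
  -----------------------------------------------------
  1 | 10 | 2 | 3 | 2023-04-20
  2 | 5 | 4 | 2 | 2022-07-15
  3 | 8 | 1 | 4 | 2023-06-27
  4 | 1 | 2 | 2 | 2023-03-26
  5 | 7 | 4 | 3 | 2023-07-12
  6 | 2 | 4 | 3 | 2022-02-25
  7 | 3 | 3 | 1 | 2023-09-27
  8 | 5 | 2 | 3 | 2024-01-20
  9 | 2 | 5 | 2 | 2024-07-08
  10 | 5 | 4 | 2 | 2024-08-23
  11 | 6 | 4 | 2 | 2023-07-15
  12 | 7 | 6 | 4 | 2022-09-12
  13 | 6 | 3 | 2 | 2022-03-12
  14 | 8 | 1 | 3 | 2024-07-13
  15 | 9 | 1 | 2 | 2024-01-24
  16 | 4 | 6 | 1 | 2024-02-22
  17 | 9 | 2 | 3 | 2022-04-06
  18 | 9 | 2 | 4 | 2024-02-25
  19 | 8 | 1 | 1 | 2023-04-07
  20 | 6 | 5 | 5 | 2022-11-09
SELECT p.name, COUNT(*) AS n FROM orders c JOIN customers p ON c.customer_id = p.id GROUP BY p.id, p.name ORDER BY n DESC

Execution result:
name | n
Rose Johnson | 3
Mia Smith | 3
Bob Davis | 3
Eve Garcia | 3
Ivy Garcia | 2
Mia Wilson | 2
Peter Wilson | 1
Quinn Smith | 1
Leo Smith | 1
Tina Smith | 1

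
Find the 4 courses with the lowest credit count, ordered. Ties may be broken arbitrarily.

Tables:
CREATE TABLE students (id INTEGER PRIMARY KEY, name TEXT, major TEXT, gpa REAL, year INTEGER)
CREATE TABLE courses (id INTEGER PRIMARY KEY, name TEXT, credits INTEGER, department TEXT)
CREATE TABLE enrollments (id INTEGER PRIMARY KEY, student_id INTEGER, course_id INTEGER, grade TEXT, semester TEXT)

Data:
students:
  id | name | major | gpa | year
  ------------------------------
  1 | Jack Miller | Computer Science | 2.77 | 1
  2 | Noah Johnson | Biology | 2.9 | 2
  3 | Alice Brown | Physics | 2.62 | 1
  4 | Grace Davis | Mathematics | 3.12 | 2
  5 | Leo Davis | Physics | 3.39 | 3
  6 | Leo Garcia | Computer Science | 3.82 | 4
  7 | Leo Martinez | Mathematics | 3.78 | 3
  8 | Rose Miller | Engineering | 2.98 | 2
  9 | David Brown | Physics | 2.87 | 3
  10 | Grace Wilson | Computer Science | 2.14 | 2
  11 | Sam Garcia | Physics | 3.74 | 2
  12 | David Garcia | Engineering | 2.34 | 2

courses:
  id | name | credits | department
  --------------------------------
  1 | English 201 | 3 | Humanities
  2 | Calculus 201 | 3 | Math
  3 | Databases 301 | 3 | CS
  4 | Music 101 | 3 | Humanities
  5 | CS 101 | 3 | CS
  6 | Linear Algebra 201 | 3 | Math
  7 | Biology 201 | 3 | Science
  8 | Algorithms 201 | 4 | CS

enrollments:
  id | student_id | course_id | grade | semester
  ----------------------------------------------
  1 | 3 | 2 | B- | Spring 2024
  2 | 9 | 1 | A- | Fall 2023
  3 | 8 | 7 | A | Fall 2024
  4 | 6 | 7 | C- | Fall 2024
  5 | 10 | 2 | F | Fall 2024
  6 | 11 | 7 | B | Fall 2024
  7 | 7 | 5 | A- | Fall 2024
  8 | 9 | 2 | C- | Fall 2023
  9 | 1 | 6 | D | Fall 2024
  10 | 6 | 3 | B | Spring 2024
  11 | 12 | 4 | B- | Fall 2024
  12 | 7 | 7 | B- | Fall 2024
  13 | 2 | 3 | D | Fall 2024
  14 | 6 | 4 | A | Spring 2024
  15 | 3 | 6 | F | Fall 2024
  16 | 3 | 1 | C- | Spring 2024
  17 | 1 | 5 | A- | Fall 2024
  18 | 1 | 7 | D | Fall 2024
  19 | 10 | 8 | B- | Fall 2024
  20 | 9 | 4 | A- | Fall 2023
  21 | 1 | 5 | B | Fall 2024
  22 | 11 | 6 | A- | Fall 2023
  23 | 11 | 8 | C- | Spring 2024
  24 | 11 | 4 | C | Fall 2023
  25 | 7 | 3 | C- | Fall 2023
SELECT name, credits FROM courses ORDER BY credits ASC LIMIT 4

Execution result:
name | credits
English 201 | 3
Calculus 201 | 3
Databases 301 | 3
Music 101 | 3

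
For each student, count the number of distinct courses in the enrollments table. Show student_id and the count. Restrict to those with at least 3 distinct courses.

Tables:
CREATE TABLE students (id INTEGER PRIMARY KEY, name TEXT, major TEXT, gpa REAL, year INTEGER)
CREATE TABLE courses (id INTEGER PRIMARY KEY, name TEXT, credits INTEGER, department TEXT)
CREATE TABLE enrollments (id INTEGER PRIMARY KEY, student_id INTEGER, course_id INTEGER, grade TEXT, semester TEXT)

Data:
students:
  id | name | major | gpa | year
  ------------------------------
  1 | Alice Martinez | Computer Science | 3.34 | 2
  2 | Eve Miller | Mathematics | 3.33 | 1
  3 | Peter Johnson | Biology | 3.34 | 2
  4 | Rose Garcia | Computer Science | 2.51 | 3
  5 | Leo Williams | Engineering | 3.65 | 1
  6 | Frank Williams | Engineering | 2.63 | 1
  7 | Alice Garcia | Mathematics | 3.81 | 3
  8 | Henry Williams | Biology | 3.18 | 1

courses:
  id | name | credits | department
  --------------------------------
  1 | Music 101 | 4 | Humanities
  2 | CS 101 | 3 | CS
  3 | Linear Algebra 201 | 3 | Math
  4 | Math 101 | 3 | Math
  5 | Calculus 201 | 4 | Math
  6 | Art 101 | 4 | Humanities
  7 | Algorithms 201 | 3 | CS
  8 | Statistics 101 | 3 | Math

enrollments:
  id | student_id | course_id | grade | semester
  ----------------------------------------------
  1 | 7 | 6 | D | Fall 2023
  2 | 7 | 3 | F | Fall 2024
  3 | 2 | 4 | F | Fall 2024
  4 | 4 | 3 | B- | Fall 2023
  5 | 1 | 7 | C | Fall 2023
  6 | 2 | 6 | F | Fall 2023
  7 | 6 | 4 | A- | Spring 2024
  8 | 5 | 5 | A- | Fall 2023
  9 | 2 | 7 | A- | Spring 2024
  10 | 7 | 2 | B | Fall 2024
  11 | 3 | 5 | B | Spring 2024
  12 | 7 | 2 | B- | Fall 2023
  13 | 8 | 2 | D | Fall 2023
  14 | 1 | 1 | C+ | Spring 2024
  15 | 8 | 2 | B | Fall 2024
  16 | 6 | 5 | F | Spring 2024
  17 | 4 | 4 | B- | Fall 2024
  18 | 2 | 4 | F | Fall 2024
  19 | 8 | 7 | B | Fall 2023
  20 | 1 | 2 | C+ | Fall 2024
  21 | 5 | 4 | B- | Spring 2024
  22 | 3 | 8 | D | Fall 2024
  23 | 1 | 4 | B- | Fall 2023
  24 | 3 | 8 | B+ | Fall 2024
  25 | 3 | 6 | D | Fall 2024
SELECT student_id, COUNT(DISTINCT course_id) AS distinct_course_count FROM enrollments GROUP BY student_id HAVING COUNT(DISTINCT course_id) >= 3

Execution result:
student_id | distinct_course_count
1 | 4
2 | 3
3 | 3
7 | 3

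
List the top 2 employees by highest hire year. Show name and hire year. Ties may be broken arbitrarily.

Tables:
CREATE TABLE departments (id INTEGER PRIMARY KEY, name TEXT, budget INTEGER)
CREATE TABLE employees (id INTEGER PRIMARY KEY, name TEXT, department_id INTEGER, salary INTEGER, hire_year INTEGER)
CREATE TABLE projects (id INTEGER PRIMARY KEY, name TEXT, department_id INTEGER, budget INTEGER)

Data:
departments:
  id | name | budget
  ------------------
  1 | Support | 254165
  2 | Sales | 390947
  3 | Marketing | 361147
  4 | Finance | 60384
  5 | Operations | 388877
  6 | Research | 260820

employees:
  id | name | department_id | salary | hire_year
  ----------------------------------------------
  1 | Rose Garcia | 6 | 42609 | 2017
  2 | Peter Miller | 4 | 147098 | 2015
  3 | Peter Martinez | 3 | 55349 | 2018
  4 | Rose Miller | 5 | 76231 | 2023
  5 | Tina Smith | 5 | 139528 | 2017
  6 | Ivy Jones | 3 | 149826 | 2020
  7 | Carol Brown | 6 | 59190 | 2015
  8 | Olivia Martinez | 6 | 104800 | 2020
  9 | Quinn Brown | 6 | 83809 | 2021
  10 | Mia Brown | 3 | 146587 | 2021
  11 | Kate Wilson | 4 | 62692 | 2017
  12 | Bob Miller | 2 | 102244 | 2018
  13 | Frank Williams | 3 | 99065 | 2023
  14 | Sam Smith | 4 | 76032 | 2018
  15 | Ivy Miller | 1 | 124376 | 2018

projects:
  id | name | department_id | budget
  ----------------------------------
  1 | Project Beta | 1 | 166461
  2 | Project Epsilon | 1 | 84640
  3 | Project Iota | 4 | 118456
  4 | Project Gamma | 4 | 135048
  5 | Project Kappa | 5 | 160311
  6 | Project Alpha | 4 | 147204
SELECT name, hire_year FROM employees ORDER BY hire_year DESC LIMIT 2

Execution result:
name | hire_year
Rose Miller | 2023
Frank Williams | 2023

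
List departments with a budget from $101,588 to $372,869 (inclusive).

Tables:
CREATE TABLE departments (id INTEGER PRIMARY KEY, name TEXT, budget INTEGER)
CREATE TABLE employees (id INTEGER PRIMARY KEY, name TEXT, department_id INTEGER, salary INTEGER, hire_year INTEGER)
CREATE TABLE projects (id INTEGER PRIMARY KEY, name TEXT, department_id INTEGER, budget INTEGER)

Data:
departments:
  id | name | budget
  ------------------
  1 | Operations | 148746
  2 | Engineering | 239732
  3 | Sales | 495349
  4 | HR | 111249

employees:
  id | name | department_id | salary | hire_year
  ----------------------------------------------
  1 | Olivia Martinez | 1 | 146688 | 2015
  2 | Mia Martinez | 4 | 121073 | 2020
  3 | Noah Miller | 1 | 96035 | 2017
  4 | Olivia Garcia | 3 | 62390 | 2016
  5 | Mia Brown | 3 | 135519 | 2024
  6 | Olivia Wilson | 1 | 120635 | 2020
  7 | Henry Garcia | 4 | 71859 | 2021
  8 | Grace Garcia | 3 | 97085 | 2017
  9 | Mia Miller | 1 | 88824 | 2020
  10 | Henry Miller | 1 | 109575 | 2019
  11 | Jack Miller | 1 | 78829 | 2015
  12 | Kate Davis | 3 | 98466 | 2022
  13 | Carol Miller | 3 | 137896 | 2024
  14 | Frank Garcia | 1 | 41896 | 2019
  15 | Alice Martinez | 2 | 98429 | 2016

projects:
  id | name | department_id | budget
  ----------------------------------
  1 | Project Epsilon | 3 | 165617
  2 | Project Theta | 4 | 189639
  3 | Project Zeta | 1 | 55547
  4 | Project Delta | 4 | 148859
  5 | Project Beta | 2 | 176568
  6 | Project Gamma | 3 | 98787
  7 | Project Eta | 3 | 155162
SELECT name, budget FROM departments WHERE budget BETWEEN 101588 AND 372869

Execution result:
name | budget
Operations | 148746
Engineering | 239732
HR | 111249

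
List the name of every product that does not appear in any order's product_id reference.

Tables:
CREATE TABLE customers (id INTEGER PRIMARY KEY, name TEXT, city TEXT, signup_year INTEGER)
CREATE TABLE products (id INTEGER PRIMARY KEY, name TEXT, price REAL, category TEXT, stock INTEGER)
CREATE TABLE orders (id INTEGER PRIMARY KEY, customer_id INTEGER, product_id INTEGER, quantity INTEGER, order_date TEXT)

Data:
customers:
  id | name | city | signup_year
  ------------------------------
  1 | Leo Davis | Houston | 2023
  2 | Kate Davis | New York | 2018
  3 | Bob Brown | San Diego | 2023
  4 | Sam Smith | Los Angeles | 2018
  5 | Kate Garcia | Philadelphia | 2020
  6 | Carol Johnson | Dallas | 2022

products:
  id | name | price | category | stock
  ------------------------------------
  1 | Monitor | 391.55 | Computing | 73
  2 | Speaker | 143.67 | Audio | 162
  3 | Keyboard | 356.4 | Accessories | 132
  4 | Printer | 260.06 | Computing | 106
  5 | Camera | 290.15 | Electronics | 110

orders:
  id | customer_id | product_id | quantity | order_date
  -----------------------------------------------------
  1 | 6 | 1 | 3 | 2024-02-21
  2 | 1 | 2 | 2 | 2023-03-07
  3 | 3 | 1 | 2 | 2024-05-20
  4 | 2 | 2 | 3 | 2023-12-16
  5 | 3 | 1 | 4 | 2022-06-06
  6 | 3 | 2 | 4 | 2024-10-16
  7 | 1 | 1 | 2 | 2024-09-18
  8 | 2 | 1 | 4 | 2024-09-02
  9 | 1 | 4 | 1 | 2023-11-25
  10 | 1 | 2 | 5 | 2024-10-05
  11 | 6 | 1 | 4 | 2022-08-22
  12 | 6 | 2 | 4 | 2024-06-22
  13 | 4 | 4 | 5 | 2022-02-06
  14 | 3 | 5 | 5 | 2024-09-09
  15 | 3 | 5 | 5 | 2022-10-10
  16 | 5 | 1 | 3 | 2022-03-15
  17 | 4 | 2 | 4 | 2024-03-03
SELECT p.name FROM products p LEFT JOIN orders c ON c.product_id = p.id WHERE c.id IS NULL

Execution result:
Keyboard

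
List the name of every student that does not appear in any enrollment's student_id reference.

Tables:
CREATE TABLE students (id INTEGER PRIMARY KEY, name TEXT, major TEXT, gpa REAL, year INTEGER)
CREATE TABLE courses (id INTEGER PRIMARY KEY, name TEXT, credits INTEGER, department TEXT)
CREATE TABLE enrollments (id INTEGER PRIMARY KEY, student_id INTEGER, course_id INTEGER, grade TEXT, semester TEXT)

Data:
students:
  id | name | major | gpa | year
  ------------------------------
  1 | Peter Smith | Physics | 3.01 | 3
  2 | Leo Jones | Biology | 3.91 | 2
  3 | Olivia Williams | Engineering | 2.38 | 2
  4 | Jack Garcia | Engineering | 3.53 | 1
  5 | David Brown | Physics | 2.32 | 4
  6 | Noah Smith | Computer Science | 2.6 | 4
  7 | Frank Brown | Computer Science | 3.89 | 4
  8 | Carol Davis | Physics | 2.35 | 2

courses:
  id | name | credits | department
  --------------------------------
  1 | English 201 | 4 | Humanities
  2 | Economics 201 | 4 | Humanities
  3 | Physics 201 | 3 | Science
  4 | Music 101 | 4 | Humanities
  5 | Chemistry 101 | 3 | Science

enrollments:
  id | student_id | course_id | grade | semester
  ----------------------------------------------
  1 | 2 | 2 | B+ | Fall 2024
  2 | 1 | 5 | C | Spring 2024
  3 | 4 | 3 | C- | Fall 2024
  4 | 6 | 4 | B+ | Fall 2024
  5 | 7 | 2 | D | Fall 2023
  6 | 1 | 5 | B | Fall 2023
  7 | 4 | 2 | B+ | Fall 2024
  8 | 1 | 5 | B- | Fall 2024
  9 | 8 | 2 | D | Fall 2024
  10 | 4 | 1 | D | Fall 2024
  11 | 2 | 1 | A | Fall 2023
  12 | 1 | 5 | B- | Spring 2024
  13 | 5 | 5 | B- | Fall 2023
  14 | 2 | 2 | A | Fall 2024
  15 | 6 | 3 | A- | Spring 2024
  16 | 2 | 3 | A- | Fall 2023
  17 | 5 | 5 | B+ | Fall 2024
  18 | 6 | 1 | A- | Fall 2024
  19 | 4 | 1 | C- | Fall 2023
SELECT p.name FROM students p LEFT JOIN enrollments c ON c.student_id = p.id WHERE c.id IS NULL

Execution result:
Olivia Williams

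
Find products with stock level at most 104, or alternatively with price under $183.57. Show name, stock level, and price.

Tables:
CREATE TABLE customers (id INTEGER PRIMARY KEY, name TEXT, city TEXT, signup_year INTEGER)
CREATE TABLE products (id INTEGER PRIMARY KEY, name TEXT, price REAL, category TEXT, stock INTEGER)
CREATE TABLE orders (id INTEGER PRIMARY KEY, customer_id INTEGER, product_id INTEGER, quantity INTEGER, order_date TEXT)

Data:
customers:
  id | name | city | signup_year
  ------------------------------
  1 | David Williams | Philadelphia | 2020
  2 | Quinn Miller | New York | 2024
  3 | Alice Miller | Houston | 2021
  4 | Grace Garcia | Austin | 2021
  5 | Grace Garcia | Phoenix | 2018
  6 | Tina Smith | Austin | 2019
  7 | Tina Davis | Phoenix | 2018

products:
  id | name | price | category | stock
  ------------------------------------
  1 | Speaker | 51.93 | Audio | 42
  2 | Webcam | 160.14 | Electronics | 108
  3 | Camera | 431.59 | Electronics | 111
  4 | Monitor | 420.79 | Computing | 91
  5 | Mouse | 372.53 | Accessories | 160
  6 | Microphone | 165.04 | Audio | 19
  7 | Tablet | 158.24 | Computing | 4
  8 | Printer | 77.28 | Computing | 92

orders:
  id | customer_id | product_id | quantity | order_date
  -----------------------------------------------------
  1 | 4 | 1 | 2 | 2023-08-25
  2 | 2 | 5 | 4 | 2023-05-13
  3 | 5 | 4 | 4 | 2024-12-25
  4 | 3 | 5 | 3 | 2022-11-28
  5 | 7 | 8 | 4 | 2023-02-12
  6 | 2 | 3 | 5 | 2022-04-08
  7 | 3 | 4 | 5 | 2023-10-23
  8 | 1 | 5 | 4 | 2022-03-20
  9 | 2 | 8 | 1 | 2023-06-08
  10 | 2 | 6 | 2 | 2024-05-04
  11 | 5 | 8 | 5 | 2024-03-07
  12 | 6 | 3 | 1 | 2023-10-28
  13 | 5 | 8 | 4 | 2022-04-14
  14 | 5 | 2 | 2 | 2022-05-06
SELECT name, stock, price FROM products WHERE stock <= 104 OR price < 183.57

Execution result:
name | stock | price
Speaker | 42 | 51.93
Webcam | 108 | 160.14
Monitor | 91 | 420.79
Microphone | 19 | 165.04
Tablet | 4 | 158.24
Printer | 92 | 77.28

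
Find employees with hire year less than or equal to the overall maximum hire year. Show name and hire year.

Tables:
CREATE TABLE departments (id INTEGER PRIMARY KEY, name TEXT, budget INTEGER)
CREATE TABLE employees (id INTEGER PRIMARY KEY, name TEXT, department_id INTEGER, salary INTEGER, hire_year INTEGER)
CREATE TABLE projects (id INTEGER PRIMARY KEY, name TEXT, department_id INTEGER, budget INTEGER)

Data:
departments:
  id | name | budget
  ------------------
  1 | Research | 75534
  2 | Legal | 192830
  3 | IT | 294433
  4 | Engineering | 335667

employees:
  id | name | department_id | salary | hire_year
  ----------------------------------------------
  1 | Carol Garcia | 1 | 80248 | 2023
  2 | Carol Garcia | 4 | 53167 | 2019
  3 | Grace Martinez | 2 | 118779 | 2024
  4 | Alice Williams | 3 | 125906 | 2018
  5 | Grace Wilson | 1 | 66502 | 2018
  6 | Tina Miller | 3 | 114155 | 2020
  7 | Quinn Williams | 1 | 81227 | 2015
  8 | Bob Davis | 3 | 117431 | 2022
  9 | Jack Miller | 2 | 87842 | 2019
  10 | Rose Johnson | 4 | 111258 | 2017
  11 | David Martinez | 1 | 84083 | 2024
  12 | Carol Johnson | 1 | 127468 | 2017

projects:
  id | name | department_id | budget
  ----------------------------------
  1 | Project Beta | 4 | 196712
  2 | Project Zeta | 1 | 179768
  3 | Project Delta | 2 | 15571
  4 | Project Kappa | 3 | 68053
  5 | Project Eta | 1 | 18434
SELECT name, hire_year FROM employees WHERE hire_year <= (SELECT MAX(hire_year) FROM employees)

Execution result:
name | hire_year
Carol Garcia | 2023
Carol Garcia | 2019
Grace Martinez | 2024
Alice Williams | 2018
Grace Wilson | 2018
Tina Miller | 2020
Quinn Williams | 2015
Bob Davis | 2022
Jack Miller | 2019
Rose Johnson | 2017
David Martinez | 2024
Carol Johnson | 2017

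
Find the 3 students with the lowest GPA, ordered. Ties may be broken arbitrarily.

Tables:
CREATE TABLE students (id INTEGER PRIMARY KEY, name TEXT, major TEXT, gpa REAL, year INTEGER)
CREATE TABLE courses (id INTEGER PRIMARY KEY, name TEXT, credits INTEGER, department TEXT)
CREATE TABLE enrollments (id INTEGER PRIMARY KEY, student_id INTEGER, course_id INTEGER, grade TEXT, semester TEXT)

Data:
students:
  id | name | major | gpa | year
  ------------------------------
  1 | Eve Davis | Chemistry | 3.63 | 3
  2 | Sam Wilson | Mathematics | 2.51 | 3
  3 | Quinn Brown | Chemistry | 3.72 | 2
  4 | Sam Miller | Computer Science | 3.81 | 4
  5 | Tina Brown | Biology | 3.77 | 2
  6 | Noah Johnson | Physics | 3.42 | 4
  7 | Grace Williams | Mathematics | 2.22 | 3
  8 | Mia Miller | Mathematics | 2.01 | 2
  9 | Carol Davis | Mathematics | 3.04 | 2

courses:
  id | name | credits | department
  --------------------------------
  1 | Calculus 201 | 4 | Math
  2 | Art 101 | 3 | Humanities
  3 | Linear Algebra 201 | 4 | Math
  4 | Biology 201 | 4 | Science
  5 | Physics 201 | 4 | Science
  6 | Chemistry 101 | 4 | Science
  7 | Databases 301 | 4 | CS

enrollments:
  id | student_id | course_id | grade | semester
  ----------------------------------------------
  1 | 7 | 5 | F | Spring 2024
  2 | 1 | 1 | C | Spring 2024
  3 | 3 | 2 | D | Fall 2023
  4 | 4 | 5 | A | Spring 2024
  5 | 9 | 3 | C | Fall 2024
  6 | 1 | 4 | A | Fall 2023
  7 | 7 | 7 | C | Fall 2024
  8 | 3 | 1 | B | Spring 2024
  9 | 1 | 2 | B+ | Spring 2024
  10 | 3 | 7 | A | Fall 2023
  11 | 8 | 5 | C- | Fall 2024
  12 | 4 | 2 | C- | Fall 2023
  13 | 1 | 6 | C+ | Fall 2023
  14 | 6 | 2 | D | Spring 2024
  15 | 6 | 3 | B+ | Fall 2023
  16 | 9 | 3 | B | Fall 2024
SELECT name, gpa FROM students ORDER BY gpa ASC LIMIT 3

Execution result:
name | gpa
Mia Miller | 2.01
Grace Williams | 2.22
Sam Wilson | 2.51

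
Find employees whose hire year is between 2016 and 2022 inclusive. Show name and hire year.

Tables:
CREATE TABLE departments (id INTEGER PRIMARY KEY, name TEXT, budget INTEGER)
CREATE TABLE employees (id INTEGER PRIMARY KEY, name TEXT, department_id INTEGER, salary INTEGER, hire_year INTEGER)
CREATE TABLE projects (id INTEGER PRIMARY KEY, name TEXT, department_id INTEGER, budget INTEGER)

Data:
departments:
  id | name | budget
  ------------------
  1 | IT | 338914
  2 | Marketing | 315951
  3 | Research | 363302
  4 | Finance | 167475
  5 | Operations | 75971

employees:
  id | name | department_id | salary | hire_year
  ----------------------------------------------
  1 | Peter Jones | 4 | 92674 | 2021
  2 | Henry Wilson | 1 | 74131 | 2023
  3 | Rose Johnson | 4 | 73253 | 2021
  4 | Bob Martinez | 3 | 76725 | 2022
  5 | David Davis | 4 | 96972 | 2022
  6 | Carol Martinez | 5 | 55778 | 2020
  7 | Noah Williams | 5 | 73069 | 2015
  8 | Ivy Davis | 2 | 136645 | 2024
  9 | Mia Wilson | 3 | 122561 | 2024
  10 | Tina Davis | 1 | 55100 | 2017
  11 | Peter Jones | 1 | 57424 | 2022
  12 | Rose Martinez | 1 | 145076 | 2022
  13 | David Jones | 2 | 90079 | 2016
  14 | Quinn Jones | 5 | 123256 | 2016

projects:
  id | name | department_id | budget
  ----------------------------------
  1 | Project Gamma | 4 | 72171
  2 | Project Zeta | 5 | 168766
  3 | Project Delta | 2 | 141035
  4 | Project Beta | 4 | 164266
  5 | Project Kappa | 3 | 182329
SELECT name, hire_year FROM employees WHERE hire_year BETWEEN 2016 AND 2022

Execution result:
name | hire_year
Peter Jones | 2021
Rose Johnson | 2021
Bob Martinez | 2022
David Davis | 2022
Carol Martinez | 2020
Tina Davis | 2017
Peter Jones | 2022
Rose Martinez | 2022
David Jones | 2016
Quinn Jones | 2016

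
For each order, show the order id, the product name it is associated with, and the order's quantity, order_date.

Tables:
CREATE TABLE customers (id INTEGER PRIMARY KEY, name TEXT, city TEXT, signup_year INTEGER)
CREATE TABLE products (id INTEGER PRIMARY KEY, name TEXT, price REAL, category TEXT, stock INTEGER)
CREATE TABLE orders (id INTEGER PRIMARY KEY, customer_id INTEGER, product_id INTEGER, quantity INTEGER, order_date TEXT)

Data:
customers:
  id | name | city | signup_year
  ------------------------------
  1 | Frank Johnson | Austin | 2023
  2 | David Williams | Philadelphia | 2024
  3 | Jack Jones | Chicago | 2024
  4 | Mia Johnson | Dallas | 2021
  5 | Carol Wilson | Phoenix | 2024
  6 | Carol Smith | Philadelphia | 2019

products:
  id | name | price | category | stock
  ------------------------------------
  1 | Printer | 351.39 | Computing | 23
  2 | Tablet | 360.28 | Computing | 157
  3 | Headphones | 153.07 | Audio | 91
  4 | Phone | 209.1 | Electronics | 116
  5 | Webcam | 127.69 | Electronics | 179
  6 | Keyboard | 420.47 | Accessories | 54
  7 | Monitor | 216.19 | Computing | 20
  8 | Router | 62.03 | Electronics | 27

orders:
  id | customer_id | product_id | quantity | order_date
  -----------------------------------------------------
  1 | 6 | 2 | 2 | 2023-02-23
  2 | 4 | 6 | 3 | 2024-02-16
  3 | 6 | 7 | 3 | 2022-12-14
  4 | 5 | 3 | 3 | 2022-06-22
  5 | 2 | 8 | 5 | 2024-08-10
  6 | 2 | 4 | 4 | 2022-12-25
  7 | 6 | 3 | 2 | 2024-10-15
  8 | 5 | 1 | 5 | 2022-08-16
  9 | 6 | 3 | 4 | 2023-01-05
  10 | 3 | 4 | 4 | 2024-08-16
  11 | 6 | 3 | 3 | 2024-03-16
SELECT c.id, p.name AS product, c.quantity, c.order_date FROM orders c JOIN products p ON c.product_id = p.id

Execution result:
id | product | quantity | order_date
1 | Tablet | 2 | 2023-02-23
2 | Keyboard | 3 | 2024-02-16
3 | Monitor | 3 | 2022-12-14
4 | Headphones | 3 | 2022-06-22
5 | Router | 5 | 2024-08-10
6 | Phone | 4 | 2022-12-25
7 | Headphones | 2 | 2024-10-15
8 | Printer | 5 | 2022-08-16
9 | Headphones | 4 | 2023-01-05
10 | Phone | 4 | 2024-08-16
11 | Headphones | 3 | 2024-03-16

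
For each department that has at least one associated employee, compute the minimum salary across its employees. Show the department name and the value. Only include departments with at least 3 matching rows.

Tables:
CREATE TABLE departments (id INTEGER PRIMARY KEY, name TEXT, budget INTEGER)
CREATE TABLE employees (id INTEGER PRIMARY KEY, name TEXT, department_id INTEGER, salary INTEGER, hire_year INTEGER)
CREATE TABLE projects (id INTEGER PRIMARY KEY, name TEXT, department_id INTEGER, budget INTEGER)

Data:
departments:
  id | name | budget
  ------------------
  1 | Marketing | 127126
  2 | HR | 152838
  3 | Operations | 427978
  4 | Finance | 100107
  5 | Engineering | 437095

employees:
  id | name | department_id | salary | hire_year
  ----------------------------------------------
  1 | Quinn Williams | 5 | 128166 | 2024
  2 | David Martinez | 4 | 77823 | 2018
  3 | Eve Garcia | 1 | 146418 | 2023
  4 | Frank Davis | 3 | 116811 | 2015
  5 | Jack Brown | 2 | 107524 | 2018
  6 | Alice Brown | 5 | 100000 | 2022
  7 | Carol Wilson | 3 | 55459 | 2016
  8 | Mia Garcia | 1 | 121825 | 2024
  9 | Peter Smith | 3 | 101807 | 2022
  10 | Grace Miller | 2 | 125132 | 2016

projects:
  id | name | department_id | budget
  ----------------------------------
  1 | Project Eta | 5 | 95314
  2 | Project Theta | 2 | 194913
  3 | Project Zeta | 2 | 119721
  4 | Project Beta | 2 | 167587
SELECT p.name, MIN(c.salary) AS min_salary FROM employees c JOIN departments p ON c.department_id = p.id GROUP BY p.id, p.name HAVING COUNT(*) >= 3

Execution result:
name | min_salary
Operations | 55459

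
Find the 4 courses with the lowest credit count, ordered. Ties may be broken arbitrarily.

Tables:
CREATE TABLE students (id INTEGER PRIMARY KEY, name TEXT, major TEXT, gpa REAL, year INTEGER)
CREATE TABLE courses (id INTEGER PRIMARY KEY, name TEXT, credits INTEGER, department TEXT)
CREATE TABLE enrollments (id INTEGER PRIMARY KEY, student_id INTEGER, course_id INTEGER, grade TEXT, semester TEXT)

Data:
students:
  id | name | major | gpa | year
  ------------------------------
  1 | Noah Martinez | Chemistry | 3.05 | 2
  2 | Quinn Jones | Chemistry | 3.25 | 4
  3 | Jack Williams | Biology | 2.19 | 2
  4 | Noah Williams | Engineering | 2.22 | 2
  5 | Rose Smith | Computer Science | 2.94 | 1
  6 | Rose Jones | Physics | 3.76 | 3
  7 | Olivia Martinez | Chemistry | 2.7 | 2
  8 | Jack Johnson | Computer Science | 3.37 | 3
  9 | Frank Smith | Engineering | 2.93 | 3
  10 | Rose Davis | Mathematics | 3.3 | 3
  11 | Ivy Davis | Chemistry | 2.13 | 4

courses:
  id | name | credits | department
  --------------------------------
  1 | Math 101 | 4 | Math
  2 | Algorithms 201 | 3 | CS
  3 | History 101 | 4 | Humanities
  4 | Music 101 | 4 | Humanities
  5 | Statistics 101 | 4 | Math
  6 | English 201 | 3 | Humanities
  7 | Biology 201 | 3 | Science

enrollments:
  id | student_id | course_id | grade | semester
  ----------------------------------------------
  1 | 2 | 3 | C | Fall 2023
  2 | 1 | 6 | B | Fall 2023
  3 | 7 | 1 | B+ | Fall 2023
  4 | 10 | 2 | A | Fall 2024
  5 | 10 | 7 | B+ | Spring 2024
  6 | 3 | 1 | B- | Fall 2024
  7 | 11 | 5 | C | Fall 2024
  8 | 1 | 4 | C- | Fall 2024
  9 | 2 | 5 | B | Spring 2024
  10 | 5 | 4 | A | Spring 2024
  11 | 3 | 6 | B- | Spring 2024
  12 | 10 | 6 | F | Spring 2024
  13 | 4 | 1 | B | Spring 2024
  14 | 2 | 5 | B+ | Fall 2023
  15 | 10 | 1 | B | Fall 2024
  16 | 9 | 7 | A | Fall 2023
SELECT name, credits FROM courses ORDER BY credits ASC LIMIT 4

Execution result:
name | credits
Algorithms 201 | 3
English 201 | 3
Biology 201 | 3
Math 101 | 4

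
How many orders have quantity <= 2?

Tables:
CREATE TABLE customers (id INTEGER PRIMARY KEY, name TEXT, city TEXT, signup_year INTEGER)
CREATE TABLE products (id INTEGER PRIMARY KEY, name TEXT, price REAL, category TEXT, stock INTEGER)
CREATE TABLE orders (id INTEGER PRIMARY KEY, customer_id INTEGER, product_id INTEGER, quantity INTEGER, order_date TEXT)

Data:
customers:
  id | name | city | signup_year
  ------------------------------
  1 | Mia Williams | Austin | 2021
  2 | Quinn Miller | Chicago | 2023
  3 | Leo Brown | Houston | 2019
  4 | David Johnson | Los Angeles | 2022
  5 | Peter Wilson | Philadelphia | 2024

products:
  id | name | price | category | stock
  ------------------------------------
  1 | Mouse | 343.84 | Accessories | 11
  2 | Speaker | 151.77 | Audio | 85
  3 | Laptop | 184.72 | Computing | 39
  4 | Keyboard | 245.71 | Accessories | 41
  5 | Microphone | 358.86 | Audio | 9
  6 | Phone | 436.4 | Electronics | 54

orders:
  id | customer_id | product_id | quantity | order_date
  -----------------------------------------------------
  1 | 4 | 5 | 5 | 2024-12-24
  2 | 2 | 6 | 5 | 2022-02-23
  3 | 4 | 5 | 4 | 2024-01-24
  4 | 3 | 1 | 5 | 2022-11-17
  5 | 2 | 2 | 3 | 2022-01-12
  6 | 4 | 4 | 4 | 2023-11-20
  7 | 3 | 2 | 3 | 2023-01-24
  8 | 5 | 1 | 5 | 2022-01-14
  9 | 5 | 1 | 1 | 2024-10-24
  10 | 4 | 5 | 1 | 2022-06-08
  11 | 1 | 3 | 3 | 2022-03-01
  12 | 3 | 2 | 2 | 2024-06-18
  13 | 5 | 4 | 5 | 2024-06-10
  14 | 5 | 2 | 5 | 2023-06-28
SELECT COUNT(*) FROM orders WHERE quantity <= 2

Execution result:
3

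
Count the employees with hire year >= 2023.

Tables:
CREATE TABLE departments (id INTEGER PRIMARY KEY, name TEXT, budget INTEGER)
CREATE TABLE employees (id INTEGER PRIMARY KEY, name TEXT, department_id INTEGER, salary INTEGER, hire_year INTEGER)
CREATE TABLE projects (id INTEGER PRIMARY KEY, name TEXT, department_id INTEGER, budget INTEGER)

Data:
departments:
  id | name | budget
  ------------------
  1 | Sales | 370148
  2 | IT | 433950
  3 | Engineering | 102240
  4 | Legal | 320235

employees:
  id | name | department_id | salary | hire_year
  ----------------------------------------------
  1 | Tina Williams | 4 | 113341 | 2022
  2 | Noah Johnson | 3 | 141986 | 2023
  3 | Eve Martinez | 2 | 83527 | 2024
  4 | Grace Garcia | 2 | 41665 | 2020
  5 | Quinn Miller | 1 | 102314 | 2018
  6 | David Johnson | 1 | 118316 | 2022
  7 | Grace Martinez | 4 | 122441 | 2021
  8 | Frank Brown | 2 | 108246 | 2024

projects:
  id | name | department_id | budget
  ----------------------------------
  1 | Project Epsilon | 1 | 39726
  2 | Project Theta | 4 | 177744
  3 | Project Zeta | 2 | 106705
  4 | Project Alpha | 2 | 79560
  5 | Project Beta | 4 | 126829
SELECT COUNT(*) FROM employees WHERE hire_year >= 2023

Execution result:
3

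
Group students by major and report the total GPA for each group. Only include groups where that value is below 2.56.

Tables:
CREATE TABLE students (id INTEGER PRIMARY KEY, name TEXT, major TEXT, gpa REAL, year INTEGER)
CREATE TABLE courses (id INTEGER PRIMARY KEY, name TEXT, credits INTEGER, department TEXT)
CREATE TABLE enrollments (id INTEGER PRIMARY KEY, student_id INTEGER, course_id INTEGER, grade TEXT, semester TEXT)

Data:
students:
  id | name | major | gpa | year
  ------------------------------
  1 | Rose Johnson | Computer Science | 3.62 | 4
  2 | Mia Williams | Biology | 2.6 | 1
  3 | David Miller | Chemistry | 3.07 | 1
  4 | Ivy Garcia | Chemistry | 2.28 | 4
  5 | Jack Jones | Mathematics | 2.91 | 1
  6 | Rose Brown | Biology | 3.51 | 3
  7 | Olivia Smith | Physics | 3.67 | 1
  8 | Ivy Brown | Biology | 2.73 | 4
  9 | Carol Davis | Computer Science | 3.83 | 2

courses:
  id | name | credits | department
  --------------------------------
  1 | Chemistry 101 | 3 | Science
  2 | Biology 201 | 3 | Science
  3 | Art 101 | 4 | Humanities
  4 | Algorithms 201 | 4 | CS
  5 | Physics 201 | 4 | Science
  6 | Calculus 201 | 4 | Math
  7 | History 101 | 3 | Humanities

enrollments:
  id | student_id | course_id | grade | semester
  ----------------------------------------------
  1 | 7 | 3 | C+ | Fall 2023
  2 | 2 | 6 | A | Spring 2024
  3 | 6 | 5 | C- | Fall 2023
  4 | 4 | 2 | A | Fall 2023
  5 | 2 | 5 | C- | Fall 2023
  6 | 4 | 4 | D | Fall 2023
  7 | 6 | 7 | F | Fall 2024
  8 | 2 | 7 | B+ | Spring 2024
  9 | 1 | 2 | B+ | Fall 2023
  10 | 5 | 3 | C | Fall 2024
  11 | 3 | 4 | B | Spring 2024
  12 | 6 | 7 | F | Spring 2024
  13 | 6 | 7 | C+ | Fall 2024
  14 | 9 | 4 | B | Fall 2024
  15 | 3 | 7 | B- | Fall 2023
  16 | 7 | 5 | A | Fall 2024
SELECT major, SUM(gpa) AS sum_gpa FROM students GROUP BY major HAVING SUM(gpa) < 2.56

Execution result:
(no rows)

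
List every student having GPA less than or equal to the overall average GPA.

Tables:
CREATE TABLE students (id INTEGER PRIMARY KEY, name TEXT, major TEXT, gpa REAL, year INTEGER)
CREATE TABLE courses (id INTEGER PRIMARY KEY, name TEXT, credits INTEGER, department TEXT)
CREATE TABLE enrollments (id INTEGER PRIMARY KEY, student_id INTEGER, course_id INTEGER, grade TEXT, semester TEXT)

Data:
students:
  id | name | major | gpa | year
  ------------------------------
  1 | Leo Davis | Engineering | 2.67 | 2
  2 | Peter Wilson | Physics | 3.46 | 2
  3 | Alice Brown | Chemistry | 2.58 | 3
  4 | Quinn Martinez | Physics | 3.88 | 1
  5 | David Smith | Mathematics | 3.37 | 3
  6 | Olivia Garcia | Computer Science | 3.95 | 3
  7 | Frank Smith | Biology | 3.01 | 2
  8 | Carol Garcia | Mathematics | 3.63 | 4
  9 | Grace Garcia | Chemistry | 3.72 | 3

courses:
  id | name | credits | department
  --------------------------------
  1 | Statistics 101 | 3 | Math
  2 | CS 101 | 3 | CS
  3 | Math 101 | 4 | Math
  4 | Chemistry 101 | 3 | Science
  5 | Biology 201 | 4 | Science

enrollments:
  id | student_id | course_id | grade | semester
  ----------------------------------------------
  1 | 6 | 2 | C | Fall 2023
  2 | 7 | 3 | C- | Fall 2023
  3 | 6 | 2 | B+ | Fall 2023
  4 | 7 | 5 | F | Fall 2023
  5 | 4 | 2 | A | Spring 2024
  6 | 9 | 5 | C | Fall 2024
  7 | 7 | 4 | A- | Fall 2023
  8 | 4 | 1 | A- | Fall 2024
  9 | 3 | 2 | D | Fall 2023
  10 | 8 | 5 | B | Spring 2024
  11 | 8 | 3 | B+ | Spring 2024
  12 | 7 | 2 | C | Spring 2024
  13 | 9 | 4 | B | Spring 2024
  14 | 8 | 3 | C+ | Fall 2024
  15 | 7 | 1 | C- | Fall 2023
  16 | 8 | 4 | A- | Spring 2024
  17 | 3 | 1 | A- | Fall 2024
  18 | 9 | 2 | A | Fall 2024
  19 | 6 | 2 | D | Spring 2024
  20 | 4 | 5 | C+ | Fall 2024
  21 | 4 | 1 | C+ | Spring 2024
SELECT name, gpa FROM students WHERE gpa <= (SELECT AVG(gpa) FROM students)

Execution result:
name | gpa
Leo Davis | 2.67
Alice Brown | 2.58
Frank Smith | 3.01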